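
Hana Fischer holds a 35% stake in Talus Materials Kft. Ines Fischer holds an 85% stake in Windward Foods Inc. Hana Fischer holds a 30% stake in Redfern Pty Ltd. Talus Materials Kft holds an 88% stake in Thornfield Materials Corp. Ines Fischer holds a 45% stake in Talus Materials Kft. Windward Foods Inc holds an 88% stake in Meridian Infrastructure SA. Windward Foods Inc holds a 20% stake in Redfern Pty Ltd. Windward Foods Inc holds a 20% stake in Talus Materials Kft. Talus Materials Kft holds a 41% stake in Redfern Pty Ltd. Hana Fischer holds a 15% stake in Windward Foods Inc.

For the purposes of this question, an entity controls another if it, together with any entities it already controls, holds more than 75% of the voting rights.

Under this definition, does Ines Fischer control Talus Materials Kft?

Ines holds 85% of Windward, so Ines controls Windward.
Windward holds 88% of Meridian, so Ines controls Meridian.
In Talus, Ines's side holds only 45% + 20% = 65%, not > 75%.
So Ines does not control Talus.

No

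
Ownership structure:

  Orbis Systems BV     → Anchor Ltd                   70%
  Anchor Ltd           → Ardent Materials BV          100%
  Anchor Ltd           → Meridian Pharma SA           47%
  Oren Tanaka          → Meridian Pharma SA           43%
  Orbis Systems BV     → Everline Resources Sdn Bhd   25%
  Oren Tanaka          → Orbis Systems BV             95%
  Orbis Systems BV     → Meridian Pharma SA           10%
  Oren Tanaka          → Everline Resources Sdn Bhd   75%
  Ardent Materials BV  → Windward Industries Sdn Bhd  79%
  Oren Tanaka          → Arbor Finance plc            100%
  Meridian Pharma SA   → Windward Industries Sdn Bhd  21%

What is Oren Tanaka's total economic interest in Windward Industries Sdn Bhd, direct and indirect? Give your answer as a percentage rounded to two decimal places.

70.12%

Oren reaches Windward along 4 paths.
Via Orbis → Anchor → Ardent: 95% × 70% × 100% × 79% = 52.535%.
Via Orbis → Anchor → Meridian: 95% × 70% × 47% × 21% = 6.56355%.
Via Meridian: 43% × 21% = 9.03%.
Via Orbis → Meridian: 95% × 10% × 21% = 1.995%.
Total: 52.535% + 6.56355% + 9.03% + 1.995% = 70.12355%.
Rounded: 70.12%.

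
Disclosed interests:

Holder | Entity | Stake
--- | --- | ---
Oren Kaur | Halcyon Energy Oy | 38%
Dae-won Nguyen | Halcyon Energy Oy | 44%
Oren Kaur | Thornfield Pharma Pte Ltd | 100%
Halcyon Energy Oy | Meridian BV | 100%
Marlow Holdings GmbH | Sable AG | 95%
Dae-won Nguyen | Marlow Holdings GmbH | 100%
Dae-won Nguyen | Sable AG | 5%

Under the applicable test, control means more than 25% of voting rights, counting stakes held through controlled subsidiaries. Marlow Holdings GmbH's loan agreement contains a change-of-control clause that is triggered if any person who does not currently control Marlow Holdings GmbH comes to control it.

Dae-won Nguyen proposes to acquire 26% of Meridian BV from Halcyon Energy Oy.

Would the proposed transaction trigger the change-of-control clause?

No

The purchase adds only to Dae-won's holdings (Halcyon's stake shrinks), so Dae-won is the only person who could newly come to control Marlow.
Dae-won holds 100% of Marlow, so Dae-won controls Marlow.
So Dae-won already controls Marlow before the transaction.
After the purchase, Dae-won holds 26% of Meridian directly, and Halcyon's stake falls to 74%.
Dae-won controlled Marlow already, so this is not a new person acquiring control; every other person's position is unchanged or reduced.
No new person acquires control, so the clause is not triggered.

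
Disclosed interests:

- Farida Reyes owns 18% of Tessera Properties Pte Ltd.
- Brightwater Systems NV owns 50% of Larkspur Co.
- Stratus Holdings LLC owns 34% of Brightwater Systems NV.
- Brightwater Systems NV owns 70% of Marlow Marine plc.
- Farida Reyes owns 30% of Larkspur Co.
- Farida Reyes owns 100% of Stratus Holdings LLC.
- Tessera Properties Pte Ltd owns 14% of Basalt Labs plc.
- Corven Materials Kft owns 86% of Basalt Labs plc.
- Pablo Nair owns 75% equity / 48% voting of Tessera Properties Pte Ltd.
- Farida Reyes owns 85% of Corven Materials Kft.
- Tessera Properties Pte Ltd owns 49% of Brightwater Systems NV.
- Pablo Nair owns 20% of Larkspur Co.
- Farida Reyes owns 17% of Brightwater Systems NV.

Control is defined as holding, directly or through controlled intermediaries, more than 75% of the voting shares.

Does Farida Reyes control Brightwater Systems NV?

No

Farida holds 100% of Stratus, so Farida controls Stratus.
Farida holds 85% of Corven, so Farida controls Corven.
Corven holds 86% of Basalt, so Farida controls Basalt.
In Brightwater, Farida's side holds only 34% + 17% = 51%, not > 75%.
So Farida does not control Brightwater.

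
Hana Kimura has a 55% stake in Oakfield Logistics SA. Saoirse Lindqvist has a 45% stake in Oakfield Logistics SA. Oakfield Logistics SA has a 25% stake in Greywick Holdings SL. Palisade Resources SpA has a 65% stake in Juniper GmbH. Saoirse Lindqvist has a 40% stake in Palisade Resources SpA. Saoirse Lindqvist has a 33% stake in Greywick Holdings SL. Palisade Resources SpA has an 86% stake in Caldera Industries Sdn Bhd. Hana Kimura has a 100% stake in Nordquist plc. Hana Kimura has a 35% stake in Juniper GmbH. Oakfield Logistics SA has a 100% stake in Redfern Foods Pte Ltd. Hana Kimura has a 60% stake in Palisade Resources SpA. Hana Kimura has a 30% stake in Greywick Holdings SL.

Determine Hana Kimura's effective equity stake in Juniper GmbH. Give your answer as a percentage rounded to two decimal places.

Hana reaches Juniper along 2 paths.
Direct stake: 35% = 35%.
Via Palisade: 60% × 65% = 39%.
Total: 35% + 39% = 74%.
Rounded: 74.00%.

74.00%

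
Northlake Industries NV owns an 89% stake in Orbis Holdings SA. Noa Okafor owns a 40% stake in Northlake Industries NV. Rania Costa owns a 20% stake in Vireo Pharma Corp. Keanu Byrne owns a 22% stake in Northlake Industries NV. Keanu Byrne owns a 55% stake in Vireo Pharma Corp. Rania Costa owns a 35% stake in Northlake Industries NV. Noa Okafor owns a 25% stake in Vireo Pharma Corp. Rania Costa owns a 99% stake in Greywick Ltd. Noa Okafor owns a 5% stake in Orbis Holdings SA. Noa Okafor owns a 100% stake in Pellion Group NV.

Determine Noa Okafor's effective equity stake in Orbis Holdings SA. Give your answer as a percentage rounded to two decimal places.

Noa reaches Orbis along 2 paths.
Via Northlake: 40% × 89% = 35.6%.
Direct stake: 5% = 5%.
Total: 35.6% + 5% = 40.6%.
Rounded: 40.60%.

40.60%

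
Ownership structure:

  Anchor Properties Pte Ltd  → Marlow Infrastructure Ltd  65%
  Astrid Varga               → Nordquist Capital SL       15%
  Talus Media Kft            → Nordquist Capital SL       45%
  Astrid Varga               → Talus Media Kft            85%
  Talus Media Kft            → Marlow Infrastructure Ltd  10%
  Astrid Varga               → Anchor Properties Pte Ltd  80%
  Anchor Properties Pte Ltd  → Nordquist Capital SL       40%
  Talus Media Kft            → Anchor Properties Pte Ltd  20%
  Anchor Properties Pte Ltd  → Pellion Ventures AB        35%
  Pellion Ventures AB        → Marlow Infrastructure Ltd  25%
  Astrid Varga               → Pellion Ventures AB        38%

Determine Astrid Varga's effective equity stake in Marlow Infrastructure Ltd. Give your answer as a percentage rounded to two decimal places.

Astrid reaches Marlow along 6 paths.
Via Pellion: 38% × 25% = 9.5%.
Via Anchor → Pellion: 80% × 35% × 25% = 7%.
Via Talus → Anchor → Pellion: 85% × 20% × 35% × 25% = 1.4875%.
Via Anchor: 80% × 65% = 52%.
Via Talus → Anchor: 85% × 20% × 65% = 11.05%.
Via Talus: 85% × 10% = 8.5%.
Total: 9.5% + 7% + 1.4875% + 52% + 11.05% + 8.5% = 89.5375%.
Rounded: 89.54%.

89.54%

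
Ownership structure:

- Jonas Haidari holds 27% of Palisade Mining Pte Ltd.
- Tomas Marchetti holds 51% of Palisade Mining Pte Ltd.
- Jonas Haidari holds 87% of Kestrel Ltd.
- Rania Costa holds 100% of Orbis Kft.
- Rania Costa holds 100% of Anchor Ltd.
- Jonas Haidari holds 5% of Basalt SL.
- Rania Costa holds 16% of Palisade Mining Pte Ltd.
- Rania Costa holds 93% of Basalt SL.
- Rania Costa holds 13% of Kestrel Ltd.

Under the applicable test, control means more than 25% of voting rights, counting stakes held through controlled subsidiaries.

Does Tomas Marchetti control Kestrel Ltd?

Tomas holds 51% of Palisade, so Tomas controls Palisade.
Neither Tomas nor any entity Tomas controls holds any voting interest in Kestrel.
So Tomas does not control Kestrel.

No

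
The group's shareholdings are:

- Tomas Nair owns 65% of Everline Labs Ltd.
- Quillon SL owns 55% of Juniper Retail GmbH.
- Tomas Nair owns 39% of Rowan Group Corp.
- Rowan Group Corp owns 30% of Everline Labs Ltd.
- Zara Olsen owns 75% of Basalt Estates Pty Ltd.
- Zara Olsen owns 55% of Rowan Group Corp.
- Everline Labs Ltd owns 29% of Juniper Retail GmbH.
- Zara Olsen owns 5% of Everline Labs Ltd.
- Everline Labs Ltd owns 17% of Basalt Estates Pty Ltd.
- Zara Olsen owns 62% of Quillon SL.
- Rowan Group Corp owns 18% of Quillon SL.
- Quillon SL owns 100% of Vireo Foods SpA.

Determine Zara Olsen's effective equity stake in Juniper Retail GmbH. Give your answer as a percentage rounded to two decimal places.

Zara reaches Juniper along 4 paths.
Via Quillon: 62% × 55% = 34.1%.
Via Rowan → Quillon: 55% × 18% × 55% = 5.445%.
Via Everline: 5% × 29% = 1.45%.
Via Rowan → Everline: 55% × 30% × 29% = 4.785%.
Total: 34.1% + 5.445% + 1.45% + 4.785% = 45.78%.

45.78%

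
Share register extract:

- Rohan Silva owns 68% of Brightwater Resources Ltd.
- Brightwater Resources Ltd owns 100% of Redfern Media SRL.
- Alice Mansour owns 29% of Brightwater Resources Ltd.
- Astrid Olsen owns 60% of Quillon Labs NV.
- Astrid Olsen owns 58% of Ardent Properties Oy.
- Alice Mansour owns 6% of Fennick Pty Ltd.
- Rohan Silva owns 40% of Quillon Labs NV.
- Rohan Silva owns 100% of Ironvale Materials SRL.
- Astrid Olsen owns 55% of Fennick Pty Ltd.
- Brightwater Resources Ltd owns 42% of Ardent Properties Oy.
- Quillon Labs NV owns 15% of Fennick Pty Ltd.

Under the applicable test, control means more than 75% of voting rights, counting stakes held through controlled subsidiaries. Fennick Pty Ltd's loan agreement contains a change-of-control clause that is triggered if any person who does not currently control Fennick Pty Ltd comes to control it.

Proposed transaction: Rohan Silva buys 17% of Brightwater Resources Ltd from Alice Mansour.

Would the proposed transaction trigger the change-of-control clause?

No

The purchase adds only to Rohan's holdings (Alice's stake shrinks), so Rohan is the only person who could newly come to control Fennick.
Rohan holds 100% of Ironvale, so Rohan controls Ironvale.
Neither Rohan nor any entity Rohan controls holds any voting interest in Fennick.
So before the transaction, Rohan does not control Fennick.
After the purchase, Rohan's direct stake in Brightwater rises to 68% + 17% = 85%, and Alice's stake falls to 12%.
Rohan holds 85% of Brightwater, so Rohan controls Brightwater.
Brightwater holds 100% of Redfern, so Rohan controls Redfern.
After the transaction, neither Rohan nor any entity Rohan controls holds a voting interest in Fennick, so Rohan still does not control it.
No new person acquires control, so the clause is not triggered.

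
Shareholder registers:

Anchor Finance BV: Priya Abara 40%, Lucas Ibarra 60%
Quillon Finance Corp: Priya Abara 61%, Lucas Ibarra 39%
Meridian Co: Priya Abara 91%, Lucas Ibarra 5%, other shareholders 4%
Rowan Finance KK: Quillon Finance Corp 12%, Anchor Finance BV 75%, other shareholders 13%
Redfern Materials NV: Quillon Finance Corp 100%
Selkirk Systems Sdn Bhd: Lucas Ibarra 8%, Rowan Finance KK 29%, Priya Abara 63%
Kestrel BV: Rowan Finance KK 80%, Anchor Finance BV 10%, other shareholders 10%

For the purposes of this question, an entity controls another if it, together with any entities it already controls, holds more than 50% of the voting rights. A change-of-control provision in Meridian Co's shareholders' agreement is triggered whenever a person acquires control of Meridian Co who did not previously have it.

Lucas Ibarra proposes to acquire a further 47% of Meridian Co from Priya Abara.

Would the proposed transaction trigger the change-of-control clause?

The purchase adds only to Lucas's holdings (Priya's stake shrinks), so Lucas is the only person who could newly come to control Meridian.
Lucas holds 60% of Anchor, so Lucas controls Anchor.
Anchor holds 75% of Rowan, so Lucas controls Rowan.
Rowan and Anchor together hold 80% + 10% = 90% of Kestrel, so Lucas controls Kestrel.
In Meridian, Lucas's side holds only 5%, not > 50%.
So before the transaction, Lucas does not control Meridian.
After the purchase, Lucas's direct stake in Meridian rises to 5% + 47% = 52%, and Priya's stake falls to 44%.
Lucas holds 52% of Meridian, so Lucas controls Meridian.
Lucas did not control Meridian before and does after, so the clause is triggered.

Yes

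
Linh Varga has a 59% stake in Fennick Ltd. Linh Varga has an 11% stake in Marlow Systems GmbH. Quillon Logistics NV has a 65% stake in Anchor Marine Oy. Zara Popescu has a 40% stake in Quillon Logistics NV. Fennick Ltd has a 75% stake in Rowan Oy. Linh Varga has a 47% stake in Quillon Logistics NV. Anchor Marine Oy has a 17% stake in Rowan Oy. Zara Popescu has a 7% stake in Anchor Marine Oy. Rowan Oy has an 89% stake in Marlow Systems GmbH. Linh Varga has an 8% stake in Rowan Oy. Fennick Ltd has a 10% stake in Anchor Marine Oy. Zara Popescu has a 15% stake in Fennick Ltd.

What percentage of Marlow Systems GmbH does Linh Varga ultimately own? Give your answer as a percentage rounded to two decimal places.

63.02%

Linh reaches Marlow along 5 paths.
Direct stake: 11% = 11%.
Via Fennick → Rowan: 59% × 75% × 89% = 39.3825%.
Via Quillon → Anchor → Rowan: 47% × 65% × 17% × 89% = 4.622215%.
Via Fennick → Anchor → Rowan: 59% × 10% × 17% × 89% = 0.89267%.
Via Rowan: 8% × 89% = 7.12%.
Total: 11% + 39.3825% + 4.622215% + 0.89267% + 7.12% = 63.017385%.
Rounded: 63.02%.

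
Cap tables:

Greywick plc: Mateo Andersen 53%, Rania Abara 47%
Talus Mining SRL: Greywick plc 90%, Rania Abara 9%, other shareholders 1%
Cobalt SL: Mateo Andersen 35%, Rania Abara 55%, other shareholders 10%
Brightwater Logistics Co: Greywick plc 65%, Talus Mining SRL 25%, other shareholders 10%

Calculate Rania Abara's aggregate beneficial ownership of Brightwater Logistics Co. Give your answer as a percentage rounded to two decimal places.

Rania reaches Brightwater along 3 paths.
Via Greywick: 47% × 65% = 30.55%.
Via Greywick → Talus: 47% × 90% × 25% = 10.575%.
Via Talus: 9% × 25% = 2.25%.
Total: 30.55% + 10.575% + 2.25% = 43.375%.
Rounded: 43.38%.

43.38%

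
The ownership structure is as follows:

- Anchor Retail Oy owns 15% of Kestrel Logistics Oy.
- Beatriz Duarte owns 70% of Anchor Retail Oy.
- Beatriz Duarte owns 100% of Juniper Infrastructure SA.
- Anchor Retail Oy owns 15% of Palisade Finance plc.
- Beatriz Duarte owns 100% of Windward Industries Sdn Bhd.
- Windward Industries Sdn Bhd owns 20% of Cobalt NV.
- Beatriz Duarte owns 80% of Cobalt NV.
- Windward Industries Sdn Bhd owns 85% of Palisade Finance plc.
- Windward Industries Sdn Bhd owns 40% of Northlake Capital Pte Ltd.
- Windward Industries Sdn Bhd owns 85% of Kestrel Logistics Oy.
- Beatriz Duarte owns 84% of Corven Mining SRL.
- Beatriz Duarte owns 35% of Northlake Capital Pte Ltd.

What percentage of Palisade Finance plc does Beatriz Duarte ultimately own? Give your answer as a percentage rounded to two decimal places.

95.50%

Beatriz reaches Palisade along 2 paths.
Via Anchor: 70% × 15% = 10.5%.
Via Windward: 100% × 85% = 85%.
Total: 10.5% + 85% = 95.5%.
Rounded: 95.50%.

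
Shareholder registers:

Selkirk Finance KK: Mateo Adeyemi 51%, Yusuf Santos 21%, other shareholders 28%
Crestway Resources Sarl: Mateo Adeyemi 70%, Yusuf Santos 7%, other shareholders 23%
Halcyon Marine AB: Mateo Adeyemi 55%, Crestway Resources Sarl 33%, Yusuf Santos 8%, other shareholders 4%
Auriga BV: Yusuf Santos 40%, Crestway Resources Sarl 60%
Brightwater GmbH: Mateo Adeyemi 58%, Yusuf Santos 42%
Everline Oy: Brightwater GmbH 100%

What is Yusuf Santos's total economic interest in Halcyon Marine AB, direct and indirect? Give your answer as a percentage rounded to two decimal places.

Yusuf reaches Halcyon along 2 paths.
Via Crestway: 7% × 33% = 2.31%.
Direct stake: 8% = 8%.
Total: 2.31% + 8% = 10.31%.

10.31%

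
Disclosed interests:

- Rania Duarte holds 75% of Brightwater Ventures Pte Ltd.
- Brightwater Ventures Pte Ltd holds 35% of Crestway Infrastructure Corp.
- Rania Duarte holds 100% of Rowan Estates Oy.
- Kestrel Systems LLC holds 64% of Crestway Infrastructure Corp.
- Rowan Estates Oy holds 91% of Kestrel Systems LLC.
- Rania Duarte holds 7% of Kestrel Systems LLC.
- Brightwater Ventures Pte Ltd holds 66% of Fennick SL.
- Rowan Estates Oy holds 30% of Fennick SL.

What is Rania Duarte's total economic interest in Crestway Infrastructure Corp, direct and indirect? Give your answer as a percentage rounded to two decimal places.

88.97%

Rania reaches Crestway along 3 paths.
Via Rowan → Kestrel: 100% × 91% × 64% = 58.24%.
Via Kestrel: 7% × 64% = 4.48%.
Via Brightwater: 75% × 35% = 26.25%.
Total: 58.24% + 4.48% + 26.25% = 88.97%.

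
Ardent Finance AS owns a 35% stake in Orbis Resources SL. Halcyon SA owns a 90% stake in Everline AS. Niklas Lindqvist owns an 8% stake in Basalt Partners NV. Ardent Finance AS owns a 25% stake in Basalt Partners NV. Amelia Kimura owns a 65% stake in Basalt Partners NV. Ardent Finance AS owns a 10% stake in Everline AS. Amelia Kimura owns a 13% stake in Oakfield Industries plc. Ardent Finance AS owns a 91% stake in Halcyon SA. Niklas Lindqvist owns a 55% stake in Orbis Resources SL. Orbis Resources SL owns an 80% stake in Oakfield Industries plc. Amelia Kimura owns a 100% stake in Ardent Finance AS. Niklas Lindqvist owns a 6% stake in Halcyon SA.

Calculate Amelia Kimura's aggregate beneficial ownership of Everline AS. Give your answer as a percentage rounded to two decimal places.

Amelia reaches Everline along 2 paths.
Via Ardent → Halcyon: 100% × 91% × 90% = 81.9%.
Via Ardent: 100% × 10% = 10%.
Total: 81.9% + 10% = 91.9%.
Rounded: 91.90%.

91.90%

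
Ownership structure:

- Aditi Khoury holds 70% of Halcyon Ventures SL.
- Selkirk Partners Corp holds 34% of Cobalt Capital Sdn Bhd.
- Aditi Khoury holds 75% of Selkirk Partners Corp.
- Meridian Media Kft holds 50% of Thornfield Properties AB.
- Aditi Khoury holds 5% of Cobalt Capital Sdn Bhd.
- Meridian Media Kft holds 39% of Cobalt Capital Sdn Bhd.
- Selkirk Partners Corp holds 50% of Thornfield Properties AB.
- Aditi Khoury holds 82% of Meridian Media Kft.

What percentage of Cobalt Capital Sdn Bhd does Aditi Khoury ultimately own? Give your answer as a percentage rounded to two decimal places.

Aditi reaches Cobalt along 3 paths.
Via Selkirk: 75% × 34% = 25.5%.
Via Meridian: 82% × 39% = 31.98%.
Direct stake: 5% = 5%.
Total: 25.5% + 31.98% + 5% = 62.48%.

62.48%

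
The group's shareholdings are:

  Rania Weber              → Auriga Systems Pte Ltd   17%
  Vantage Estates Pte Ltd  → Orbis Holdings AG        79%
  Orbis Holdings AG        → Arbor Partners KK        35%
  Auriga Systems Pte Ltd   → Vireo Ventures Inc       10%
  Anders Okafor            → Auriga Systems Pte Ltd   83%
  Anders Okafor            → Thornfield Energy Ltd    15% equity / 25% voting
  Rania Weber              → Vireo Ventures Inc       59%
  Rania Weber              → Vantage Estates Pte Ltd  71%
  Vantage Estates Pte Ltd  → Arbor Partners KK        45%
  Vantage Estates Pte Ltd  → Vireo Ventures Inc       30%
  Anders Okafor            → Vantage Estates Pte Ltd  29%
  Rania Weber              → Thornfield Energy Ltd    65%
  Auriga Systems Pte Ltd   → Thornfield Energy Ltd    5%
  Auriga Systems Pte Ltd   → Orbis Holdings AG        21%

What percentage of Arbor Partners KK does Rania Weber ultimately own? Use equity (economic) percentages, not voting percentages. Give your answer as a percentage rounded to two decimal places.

Rania reaches Arbor along 3 paths.
Via Vantage: 71% × 45% = 31.95%.
Via Auriga → Orbis: 17% × 21% × 35% = 1.2495%.
Via Vantage → Orbis: 71% × 79% × 35% = 19.6315%.
Total: 31.95% + 1.2495% + 19.6315% = 52.831%.
Rounded: 52.83%.

52.83%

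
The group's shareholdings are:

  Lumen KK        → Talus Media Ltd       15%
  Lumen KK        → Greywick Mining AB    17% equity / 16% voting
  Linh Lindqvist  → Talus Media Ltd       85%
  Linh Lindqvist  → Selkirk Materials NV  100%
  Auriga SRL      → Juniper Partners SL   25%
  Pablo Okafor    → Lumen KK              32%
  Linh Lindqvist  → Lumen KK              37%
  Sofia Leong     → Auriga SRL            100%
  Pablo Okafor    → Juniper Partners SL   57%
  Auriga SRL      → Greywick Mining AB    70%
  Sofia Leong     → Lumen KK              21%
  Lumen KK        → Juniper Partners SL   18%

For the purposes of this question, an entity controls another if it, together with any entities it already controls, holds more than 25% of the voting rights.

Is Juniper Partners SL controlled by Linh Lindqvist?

Linh holds 37% of Lumen, so Linh controls Lumen.
Lumen and Linh together hold 15% + 85% = 100% of Talus, so Linh controls Talus.
Linh holds 100% of Selkirk, so Linh controls Selkirk.
In Juniper, Linh's side holds only 18%, not > 25%.
So Linh does not control Juniper.

No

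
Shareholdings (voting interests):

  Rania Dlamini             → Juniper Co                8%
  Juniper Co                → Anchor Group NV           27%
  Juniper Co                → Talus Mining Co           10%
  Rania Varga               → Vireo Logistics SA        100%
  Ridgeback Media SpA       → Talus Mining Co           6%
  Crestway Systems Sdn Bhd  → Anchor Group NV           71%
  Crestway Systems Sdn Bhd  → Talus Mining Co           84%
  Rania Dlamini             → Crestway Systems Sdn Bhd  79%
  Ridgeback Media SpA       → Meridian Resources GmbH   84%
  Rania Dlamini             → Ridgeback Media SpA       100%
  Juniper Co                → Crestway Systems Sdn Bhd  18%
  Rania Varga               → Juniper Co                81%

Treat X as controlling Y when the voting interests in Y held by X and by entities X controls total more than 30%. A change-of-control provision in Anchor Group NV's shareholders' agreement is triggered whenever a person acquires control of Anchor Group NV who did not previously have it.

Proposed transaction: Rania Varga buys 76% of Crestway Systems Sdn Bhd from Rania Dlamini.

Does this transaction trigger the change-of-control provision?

The purchase adds only to Rania Varga's holdings (Rania Dlamini's stake shrinks), so Rania Varga is the only person who could newly come to control Anchor.
Rania Varga holds 81% of Juniper, so Rania Varga controls Juniper.
Rania Varga holds 100% of Vireo, so Rania Varga controls Vireo.
In Anchor, Rania Varga's side holds only 27%, not > 30%.
So before the transaction, Rania Varga does not control Anchor.
After the purchase, Rania Varga holds 76% of Crestway directly, and Rania Dlamini's stake falls to 3%.
Juniper and Rania Varga together hold 18% + 76% = 94% of Crestway, so Rania Varga controls Crestway.
Crestway and Juniper together hold 71% + 27% = 98% of Anchor, so Rania Varga controls Anchor.
Rania Varga did not control Anchor before and does after, so the clause is triggered.

Yes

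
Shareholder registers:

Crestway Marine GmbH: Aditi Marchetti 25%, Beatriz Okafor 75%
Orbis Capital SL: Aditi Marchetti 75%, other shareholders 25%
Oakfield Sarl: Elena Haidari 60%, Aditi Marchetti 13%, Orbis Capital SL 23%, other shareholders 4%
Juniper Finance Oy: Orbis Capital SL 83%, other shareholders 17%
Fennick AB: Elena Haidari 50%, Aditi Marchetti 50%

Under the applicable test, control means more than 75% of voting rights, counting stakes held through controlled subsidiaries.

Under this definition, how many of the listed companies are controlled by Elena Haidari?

Elena's largest direct stake is 60% in Oakfield, which does not meet the threshold.
Elena controls 0 companies.

0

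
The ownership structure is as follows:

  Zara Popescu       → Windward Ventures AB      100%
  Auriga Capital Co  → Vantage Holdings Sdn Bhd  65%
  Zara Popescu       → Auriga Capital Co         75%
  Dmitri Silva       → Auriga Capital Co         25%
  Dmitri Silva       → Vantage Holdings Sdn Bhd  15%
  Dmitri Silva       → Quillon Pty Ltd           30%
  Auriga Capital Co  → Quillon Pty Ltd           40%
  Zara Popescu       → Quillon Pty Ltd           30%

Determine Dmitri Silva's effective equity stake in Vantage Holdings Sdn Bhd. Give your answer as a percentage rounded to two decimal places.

31.25%

Dmitri reaches Vantage along 2 paths.
Via Auriga: 25% × 65% = 16.25%.
Direct stake: 15% = 15%.
Total: 16.25% + 15% = 31.25%.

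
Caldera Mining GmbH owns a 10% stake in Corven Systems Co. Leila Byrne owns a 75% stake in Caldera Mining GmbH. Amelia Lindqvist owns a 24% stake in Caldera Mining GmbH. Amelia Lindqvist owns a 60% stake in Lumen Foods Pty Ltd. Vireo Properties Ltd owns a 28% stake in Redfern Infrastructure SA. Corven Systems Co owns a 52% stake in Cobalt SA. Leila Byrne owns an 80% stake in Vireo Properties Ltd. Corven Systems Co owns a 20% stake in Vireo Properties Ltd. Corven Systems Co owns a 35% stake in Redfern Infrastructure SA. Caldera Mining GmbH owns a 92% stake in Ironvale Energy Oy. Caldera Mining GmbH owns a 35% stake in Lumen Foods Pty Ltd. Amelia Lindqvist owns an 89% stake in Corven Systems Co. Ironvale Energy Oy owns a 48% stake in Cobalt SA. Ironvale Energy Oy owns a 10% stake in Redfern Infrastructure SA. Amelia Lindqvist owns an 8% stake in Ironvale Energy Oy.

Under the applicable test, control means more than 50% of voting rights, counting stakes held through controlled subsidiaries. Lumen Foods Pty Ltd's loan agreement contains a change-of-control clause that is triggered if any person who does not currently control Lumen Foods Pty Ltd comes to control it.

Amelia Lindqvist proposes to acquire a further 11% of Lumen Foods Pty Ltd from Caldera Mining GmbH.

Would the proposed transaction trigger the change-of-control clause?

No

The purchase adds only to Amelia's holdings (Caldera's stake shrinks), so Amelia is the only person who could newly come to control Lumen.
Amelia holds 60% of Lumen, so Amelia controls Lumen.
So Amelia already controls Lumen before the transaction.
After the purchase, Amelia's direct stake in Lumen rises to 60% + 11% = 71%, and Caldera's stake falls to 24%.
Amelia controlled Lumen already, so this is not a new person acquiring control; every other person's position is unchanged or reduced.
No new person acquires control, so the clause is not triggered.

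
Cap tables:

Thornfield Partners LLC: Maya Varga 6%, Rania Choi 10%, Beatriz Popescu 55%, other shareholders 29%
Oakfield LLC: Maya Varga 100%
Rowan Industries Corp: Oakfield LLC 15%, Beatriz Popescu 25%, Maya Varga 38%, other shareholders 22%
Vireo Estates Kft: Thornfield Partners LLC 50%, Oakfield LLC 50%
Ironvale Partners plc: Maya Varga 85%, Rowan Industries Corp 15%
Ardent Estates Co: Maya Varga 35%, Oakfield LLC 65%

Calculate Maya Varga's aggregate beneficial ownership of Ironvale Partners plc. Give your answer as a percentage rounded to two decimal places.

92.95%

Maya reaches Ironvale along 3 paths.
Direct stake: 85% = 85%.
Via Oakfield → Rowan: 100% × 15% × 15% = 2.25%.
Via Rowan: 38% × 15% = 5.7%.
Total: 85% + 2.25% + 5.7% = 92.95%.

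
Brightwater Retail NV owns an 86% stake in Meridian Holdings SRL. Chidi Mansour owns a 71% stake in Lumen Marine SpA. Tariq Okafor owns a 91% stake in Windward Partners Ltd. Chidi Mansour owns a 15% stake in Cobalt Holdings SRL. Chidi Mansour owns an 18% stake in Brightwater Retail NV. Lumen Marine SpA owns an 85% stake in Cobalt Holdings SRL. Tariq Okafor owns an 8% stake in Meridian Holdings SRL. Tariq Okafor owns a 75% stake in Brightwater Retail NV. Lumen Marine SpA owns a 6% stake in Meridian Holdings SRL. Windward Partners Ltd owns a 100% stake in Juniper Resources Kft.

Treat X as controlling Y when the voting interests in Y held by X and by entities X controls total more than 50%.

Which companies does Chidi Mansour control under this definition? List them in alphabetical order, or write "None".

Chidi holds 71% of Lumen, so Chidi controls Lumen.
Lumen and Chidi together hold 85% + 15% = 100% of Cobalt, so Chidi controls Cobalt.
No other company's threshold is met.

Cobalt Holdings SRL, Lumen Marine SpA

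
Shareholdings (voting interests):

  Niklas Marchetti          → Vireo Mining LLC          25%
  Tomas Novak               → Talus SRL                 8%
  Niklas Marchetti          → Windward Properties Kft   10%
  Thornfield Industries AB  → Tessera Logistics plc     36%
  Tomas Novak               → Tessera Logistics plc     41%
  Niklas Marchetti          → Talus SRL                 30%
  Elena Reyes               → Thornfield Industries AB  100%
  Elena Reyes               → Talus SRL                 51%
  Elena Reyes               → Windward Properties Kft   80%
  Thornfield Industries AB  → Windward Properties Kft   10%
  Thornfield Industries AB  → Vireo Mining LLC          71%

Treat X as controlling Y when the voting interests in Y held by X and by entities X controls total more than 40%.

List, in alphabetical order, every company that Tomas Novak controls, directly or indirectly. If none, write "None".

Tessera Logistics plc

Tomas holds 41% of Tessera, so Tomas controls Tessera.
No other company's threshold is met.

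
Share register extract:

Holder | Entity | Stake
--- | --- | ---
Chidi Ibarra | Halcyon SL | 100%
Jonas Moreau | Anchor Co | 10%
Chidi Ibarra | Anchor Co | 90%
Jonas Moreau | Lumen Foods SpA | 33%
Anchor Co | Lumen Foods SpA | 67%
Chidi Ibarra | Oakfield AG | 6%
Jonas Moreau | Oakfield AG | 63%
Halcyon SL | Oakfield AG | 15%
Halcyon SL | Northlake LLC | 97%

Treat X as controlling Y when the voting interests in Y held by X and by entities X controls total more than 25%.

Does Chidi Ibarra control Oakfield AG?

No

Chidi holds 90% of Anchor, so Chidi controls Anchor.
Chidi holds 100% of Halcyon, so Chidi controls Halcyon.
Anchor holds 67% of Lumen, so Chidi controls Lumen.
Halcyon holds 97% of Northlake, so Chidi controls Northlake.
In Oakfield, Chidi's side holds only 15% + 6% = 21%, not > 25%.
So Chidi does not control Oakfield.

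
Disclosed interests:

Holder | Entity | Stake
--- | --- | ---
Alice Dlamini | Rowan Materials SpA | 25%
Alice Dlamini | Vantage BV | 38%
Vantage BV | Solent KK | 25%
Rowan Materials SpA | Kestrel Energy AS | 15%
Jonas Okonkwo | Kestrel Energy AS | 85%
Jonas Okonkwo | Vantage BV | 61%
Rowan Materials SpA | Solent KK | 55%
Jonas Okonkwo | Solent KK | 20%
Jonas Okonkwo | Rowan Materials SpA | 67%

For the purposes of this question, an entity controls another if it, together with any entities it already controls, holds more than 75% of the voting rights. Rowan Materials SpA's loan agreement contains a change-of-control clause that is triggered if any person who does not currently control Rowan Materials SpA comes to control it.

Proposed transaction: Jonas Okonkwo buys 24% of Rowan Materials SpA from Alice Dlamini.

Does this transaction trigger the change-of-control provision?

Yes

The purchase adds only to Jonas's holdings (Alice's stake shrinks), so Jonas is the only person who could newly come to control Rowan.
Jonas holds 85% of Kestrel, so Jonas controls Kestrel.
In Rowan, Jonas's side holds only 67%, not > 75%.
So before the transaction, Jonas does not control Rowan.
After the purchase, Jonas's direct stake in Rowan rises to 67% + 24% = 91%, and Alice's stake falls to 1%.
Jonas holds 91% of Rowan, so Jonas controls Rowan.
Jonas did not control Rowan before and does after, so the clause is triggered.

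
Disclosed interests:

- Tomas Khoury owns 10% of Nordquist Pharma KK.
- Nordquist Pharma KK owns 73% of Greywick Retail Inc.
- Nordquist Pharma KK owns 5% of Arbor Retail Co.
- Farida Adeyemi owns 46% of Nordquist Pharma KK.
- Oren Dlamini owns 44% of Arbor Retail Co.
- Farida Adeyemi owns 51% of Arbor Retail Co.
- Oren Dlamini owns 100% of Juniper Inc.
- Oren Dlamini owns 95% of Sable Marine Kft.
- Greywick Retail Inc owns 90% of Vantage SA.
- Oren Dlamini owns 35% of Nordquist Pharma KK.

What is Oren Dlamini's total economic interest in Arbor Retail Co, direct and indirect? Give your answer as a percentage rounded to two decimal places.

Oren reaches Arbor along 2 paths.
Direct stake: 44% = 44%.
Via Nordquist: 35% × 5% = 1.75%.
Total: 44% + 1.75% = 45.75%.

45.75%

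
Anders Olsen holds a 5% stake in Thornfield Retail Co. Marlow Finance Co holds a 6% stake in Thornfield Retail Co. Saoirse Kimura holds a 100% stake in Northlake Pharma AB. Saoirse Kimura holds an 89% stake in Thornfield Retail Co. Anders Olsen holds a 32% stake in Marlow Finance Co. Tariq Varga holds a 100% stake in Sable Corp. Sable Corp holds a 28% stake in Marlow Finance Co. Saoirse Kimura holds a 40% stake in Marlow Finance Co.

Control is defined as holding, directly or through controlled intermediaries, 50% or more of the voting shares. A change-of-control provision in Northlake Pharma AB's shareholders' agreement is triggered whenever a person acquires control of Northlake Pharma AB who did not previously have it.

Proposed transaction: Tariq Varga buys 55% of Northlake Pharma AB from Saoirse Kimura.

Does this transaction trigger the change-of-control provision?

The purchase adds only to Tariq's holdings (Saoirse's stake shrinks), so Tariq is the only person who could newly come to control Northlake.
Tariq holds 100% of Sable, so Tariq controls Sable.
Neither Tariq nor any entity Tariq controls holds any voting interest in Northlake.
So before the transaction, Tariq does not control Northlake.
After the purchase, Tariq holds 55% of Northlake directly, and Saoirse's stake falls to 45%.
Tariq holds 55% of Northlake, so Tariq controls Northlake.
Tariq did not control Northlake before and does after, so the clause is triggered.

Yes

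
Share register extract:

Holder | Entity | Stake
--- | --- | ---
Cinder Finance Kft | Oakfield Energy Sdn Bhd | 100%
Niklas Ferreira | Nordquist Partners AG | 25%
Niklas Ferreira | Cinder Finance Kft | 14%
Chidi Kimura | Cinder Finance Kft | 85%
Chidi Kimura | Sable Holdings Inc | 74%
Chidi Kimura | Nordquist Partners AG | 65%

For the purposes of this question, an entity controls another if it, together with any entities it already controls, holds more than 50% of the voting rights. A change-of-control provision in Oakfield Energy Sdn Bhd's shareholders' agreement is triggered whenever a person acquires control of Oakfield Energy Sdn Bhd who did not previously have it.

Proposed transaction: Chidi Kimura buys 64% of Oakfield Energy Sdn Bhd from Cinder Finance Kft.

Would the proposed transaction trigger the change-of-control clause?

The purchase adds only to Chidi's holdings (Cinder's stake shrinks), so Chidi is the only person who could newly come to control Oakfield.
Chidi holds 85% of Cinder, so Chidi controls Cinder.
Cinder holds 100% of Oakfield, so Chidi controls Oakfield.
So Chidi already controls Oakfield before the transaction.
After the purchase, Chidi holds 64% of Oakfield directly, and Cinder's stake falls to 36%.
Chidi controlled Oakfield already, so this is not a new person acquiring control; every other person's position is unchanged or reduced.
No new person acquires control, so the clause is not triggered.

No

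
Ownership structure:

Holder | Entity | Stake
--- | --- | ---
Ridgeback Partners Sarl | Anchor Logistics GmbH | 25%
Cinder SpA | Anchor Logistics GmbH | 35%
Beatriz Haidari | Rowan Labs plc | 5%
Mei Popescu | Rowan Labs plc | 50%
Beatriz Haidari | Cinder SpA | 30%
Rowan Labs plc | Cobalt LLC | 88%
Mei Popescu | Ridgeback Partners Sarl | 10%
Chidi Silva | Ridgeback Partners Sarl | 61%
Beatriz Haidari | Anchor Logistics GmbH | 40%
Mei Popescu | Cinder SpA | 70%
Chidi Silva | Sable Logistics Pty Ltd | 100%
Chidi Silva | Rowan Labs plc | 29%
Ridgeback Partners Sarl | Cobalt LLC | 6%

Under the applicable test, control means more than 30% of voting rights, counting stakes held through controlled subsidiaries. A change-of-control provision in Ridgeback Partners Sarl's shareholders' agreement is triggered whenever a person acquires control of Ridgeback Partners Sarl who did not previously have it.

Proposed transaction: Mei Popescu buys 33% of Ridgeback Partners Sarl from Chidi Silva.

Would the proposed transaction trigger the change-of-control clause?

The purchase adds only to Mei's holdings (Chidi's stake shrinks), so Mei is the only person who could newly come to control Ridgeback.
Mei holds 50% of Rowan, so Mei controls Rowan.
Mei holds 70% of Cinder, so Mei controls Cinder.
Cinder holds 35% of Anchor, so Mei controls Anchor.
Rowan holds 88% of Cobalt, so Mei controls Cobalt.
In Ridgeback, Mei's side holds only 10%, not > 30%.
So before the transaction, Mei does not control Ridgeback.
After the purchase, Mei's direct stake in Ridgeback rises to 10% + 33% = 43%, and Chidi's stake falls to 28%.
Mei holds 43% of Ridgeback, so Mei controls Ridgeback.
Mei did not control Ridgeback before and does after, so the clause is triggered.

Yes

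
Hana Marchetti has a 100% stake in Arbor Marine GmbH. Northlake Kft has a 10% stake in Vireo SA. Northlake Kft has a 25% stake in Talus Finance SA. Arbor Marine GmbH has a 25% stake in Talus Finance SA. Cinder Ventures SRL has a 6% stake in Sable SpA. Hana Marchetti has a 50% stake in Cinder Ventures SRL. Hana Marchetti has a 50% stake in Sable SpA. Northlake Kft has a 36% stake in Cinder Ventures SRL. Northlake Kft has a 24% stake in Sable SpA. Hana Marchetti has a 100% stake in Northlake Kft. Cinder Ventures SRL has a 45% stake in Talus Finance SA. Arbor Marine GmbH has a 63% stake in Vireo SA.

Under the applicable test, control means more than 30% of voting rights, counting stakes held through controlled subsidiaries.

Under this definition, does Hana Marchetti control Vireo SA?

Hana holds 100% of Arbor, so Hana controls Arbor.
Hana holds 100% of Northlake, so Hana controls Northlake.
Arbor and Northlake together hold 63% + 10% = 73% of Vireo, so Hana controls Vireo.

Yes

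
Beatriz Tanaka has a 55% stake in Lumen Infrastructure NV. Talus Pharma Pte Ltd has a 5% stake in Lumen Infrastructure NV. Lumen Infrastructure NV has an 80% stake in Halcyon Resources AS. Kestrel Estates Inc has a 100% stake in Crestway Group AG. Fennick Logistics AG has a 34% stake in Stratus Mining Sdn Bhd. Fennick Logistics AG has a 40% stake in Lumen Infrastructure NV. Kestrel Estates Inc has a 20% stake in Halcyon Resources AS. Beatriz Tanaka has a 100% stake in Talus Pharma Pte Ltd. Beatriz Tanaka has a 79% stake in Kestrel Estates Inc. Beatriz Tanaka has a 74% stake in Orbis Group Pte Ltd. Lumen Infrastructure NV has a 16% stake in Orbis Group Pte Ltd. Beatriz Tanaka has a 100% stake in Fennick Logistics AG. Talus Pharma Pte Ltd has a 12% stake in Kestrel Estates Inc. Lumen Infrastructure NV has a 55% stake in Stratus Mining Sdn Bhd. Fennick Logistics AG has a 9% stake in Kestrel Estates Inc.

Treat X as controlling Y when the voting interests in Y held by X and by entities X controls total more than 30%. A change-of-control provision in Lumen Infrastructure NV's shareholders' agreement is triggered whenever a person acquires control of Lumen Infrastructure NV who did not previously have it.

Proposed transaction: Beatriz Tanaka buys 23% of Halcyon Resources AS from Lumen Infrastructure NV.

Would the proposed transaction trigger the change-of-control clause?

The purchase adds only to Beatriz's holdings (Lumen's stake shrinks), so Beatriz is the only person who could newly come to control Lumen.
Beatriz holds 100% of Talus, so Beatriz controls Talus.
Beatriz holds 100% of Fennick, so Beatriz controls Fennick.
Fennick and Talus and Beatriz together hold 40% + 5% + 55% = 100% of Lumen, so Beatriz controls Lumen.
So Beatriz already controls Lumen before the transaction.
After the purchase, Beatriz holds 23% of Halcyon directly, and Lumen's stake falls to 57%.
Beatriz controlled Lumen already, so this is not a new person acquiring control; every other person's position is unchanged or reduced.
No new person acquires control, so the clause is not triggered.

No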